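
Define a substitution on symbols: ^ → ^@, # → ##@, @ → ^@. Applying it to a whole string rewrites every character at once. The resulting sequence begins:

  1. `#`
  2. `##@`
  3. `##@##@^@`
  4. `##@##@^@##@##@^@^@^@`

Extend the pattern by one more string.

Rewriting the 20 symbols of ##@##@^@##@##@^@^@^@ one by one yields ##@ ##@ ^@ ##@ ##@ ^@ ^@ ^@ ##@ ##@ ^@ ##@ ##@ ^@ ^@ ^@ ^@ ^@ ^@ ^@; concatenated:

##@##@^@##@##@^@^@^@##@##@^@##@##@^@^@^@^@^@^@^@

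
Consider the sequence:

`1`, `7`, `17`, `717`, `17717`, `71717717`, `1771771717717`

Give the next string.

Each term (from the third on) is the two preceding terms concatenated in order: term 3 = 1·7 = 17.
Continuing: 71717717 · 1771771717717 gives term 8.

717177171771771717717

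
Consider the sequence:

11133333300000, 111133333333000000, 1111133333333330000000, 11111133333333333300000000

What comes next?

Reading off run lengths: 1 runs 3, 4, 5, 6; 3 runs 6, 8, 10, 12; 0 runs 5, 6, 7, 8 — each is linear in n, where the shown terms are n = 3, 4, 5, 6.
Setting n = 7 gives 7, 14, 9 characters in each block.

111111133333333333333000000000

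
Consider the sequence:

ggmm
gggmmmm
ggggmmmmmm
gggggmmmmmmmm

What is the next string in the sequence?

Each string has the form g^{n+1} m^{2n} (n = 1, 2, …).
At n = 5 the blocks have lengths 6, 10.

ggggggmmmmmmmmmm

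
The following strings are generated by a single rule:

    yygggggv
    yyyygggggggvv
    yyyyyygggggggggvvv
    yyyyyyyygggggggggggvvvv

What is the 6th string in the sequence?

Each string has the form y^{2n} g^{2n+3} v^{n} (n = 1, 2, …).
Setting n = 6 gives 12, 15, 6 characters in each block.

yyyyyyyyyyyygggggggggggggggvvvvvv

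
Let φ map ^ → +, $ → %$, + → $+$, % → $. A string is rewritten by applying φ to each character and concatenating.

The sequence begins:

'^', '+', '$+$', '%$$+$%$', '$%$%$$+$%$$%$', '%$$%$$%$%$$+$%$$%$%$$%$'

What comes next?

Rewriting the 23 symbols of %$$%$$%$%$$+$%$$%$%$$%$ one by one yields $ %$ %$ $ %$ %$ $ %$ $ %$ %$ $+$ %$ $ %$ %$ $ %$ $ %$ %$ $ %$; concatenated:

$%$%$$%$%$$%$$%$%$$+$%$$%$%$$%$$%$%$$%$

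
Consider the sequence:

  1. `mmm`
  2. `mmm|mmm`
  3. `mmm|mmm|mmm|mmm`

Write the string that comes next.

Every step duplicates the string with '|' between the halves.
So the next term is two copies of mmm|mmm|mmm|mmm with '|' between the halves.

mmm|mmm|mmm|mmm|mmm|mmm|mmm|mmm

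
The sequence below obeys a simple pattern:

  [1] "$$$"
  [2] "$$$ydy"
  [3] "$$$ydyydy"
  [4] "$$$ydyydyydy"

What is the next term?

Each term is the previous one with ydy appended.
Applying this once more to $$$ydyydyydy:

$$$ydyydyydyydy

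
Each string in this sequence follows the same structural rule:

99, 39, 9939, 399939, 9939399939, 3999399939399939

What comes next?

Each term (from the third on) is the two preceding terms concatenated in order: term 3 = 99·39 = 9939.
The next term joins 9939399939 and 3999399939399939.

99393999393999399939399939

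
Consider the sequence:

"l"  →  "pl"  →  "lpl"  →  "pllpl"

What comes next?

From term 3 onward, concatenate the second-to-last term with the last: l·pl = lpl, pl·lpl = pllpl, …
The next term joins lpl and pllpl.

lplpllpl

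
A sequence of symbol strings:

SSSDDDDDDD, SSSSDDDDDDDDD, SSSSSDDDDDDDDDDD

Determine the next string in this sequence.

SSSSSSDDDDDDDDDDDDD

Reading off run lengths: S runs 3, 4, 5; D runs 7, 9, 11 — each is linear in n, where the shown terms are n = 3, 4, 5.
At n = 6 the blocks have lengths 6, 13.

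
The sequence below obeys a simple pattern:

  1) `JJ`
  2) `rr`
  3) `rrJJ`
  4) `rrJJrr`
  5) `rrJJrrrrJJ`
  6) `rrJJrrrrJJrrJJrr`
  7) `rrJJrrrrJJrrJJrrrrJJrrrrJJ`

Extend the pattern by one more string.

From term 3 onward, concatenate the last term with the second-to-last: rr·JJ = rrJJ, rrJJ·rr = rrJJrr, …
The next term joins rrJJrrrrJJrrJJrrrrJJrrrrJJ and rrJJrrrrJJrrJJrr.

rrJJrrrrJJrrJJrrrrJJrrrrJJrrJJrrrrJJrrJJrr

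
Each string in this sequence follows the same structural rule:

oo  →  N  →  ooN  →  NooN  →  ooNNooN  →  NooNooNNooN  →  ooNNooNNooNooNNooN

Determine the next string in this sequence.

NooNooNNooNooNNooNNooNooNNooN

From term 3 onward, concatenate the second-to-last term with the last: oo·N = ooN, N·ooN = NooN, …
So term 8 is NooNooNNooN·ooNNooNNooNooNNooN.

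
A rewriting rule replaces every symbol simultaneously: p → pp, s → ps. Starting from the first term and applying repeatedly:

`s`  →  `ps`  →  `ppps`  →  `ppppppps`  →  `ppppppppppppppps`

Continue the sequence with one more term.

ppppppppppppppppppppppppppppppps

φ(ppppppppppppppps) expands symbol-by-symbol to pp pp pp pp pp pp pp pp pp pp pp pp pp pp pp ps; joining the 16 pieces gives the next term.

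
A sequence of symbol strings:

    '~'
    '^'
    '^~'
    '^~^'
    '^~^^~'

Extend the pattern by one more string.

This is a Fibonacci-style word recurrence s(k) = s(k−1)·s(k−2): e.g. ^·~ = ^~.
The next term joins ^~^^~ and ^~^.

^~^^~^~^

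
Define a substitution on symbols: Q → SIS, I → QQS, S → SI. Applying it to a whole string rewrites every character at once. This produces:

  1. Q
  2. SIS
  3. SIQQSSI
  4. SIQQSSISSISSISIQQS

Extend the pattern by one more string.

SIQQSSISSISSISIQQSSISIQQSSISIQQSSIQQSSISSISSI

Replace each of the 18 characters of SIQQSSISSISSISIQQS in place — SI QQS SIS SIS SI SI QQS SI SI QQS SI SI QQS SI QQS SIS SIS SI — and concatenate.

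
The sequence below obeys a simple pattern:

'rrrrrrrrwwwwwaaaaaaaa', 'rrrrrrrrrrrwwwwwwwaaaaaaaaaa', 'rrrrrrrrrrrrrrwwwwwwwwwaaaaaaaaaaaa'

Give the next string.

rrrrrrrrrrrrrrrrrwwwwwwwwwwwaaaaaaaaaaaaaa

Reading off run lengths: r runs 8, 11, 14; w runs 5, 7, 9; a runs 8, 10, 12 — each is linear in n, where the shown terms are n = 3, 4, 5.
Setting n = 6 gives 17, 11, 14 characters in each block.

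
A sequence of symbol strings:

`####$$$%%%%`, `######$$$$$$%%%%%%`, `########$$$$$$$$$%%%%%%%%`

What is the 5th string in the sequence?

############$$$$$$$$$$$$$$$%%%%%%%%%%%%

Each string has the form #^{2n+2} $^{3n} %^{2n+2} (n = 1, 2, …).
For term 5, n = 5, so the run lengths are 12, 15, 12.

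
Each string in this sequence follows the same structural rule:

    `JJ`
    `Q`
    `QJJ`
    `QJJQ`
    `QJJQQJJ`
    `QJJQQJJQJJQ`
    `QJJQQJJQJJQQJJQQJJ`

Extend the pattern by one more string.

Each term (from the third on) is the previous term followed by the one before it: term 3 = Q·JJ = QJJ.
So term 8 is QJJQQJJQJJQQJJQQJJ·QJJQQJJQJJQ.

QJJQQJJQJJQQJJQQJJQJJQQJJQJJQ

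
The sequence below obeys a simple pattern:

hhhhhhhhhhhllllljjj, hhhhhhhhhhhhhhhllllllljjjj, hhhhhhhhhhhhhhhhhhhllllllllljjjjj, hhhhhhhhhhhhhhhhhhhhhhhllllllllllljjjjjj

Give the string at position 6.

The n-th term is 4n+3 h's then 2n+1 l's then n+1 j's, where the shown terms are n = 2, 3, 4, 5.
At n = 7 the blocks have lengths 31, 15, 8.

hhhhhhhhhhhhhhhhhhhhhhhhhhhhhhhllllllllllllllljjjjjjjj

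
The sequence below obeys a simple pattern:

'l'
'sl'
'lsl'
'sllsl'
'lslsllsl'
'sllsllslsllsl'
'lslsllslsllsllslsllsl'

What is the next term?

This is a Fibonacci-style word recurrence s(k) = s(k−2)·s(k−1): e.g. l·sl = lsl.
Continuing: sllsllslsllsl · lslsllslsllsllslsllsl gives term 8.

sllsllslsllsllslsllslsllsllslsllsl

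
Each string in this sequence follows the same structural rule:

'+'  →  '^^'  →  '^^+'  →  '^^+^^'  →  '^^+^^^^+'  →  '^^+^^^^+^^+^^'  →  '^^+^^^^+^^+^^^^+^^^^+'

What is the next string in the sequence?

^^+^^^^+^^+^^^^+^^^^+^^+^^^^+^^+^^

Each term (from the third on) is the previous term followed by the one before it: term 3 = ^^·+ = ^^+.
The next term joins ^^+^^^^+^^+^^^^+^^^^+ and ^^+^^^^+^^+^^.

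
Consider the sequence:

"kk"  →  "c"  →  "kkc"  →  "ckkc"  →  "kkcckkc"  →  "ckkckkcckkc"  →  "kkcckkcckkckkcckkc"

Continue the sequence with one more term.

From term 3 onward, concatenate the second-to-last term with the last: kk·c = kkc, c·kkc = ckkc, …
The next term joins ckkckkcckkc and kkcckkcckkckkcckkc.

ckkckkcckkckkcckkcckkckkcckkc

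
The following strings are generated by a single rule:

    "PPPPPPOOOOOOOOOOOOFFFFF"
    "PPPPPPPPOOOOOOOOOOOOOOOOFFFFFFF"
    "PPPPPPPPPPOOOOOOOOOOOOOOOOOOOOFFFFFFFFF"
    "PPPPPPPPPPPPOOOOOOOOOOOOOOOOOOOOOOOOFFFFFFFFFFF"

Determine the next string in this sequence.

Term n consists of 2n P's, followed by 4n O's, followed by 2n-1 F's, where the shown terms are n = 3, 4, 5, 6.
Setting n = 7 gives 14, 28, 13 characters in each block.

PPPPPPPPPPPPPPOOOOOOOOOOOOOOOOOOOOOOOOOOOOFFFFFFFFFFFFF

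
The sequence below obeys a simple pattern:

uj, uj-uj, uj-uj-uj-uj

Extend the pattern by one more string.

Each string is two copies of the previous one joined by '-'.
One more doubling of uj-uj-uj-uj gives the answer.

uj-uj-uj-uj-uj-uj-uj-uj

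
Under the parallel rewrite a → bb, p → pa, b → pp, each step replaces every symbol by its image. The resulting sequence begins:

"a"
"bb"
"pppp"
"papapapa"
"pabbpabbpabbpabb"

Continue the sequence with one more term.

Replace each of the 16 characters of pabbpabbpabbpabb in place — pa bb pp pp pa bb pp pp pa bb pp pp pa bb pp pp — and concatenate.

pabbpppppabbpppppabbpppppabbpppp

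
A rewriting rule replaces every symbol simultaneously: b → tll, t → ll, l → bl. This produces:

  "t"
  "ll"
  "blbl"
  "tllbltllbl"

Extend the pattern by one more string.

Apply φ to tllbltllbl symbol by symbol: t→ll, l→bl, l→bl, b→tll, l→bl, t→ll, l→bl, l→bl, b→tll, l→bl; joined: ll bl bl tll bl ll bl bl tll bl.

llblbltllblllblbltllbl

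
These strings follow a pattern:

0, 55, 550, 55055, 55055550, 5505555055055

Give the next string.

This is a Fibonacci-style word recurrence s(k) = s(k−1)·s(k−2): e.g. 55·0 = 550.
Continuing: 5505555055055 · 55055550 gives term 7.

550555505505555055550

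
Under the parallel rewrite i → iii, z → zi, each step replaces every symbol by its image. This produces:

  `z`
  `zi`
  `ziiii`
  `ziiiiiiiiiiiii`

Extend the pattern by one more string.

ziiiiiiiiiiiiiiiiiiiiiiiiiiiiiiiiiiiiiiii

Replace each of the 14 characters of ziiiiiiiiiiiii in place — zi iii iii iii iii iii iii iii iii iii iii iii iii iii — and concatenate.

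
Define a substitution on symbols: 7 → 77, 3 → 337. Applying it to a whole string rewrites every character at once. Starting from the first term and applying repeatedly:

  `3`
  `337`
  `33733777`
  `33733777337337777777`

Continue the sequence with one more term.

Replace each of the 20 characters of 33733777337337777777 in place — 337 337 77 337 337 77 77 77 337 337 77 337 337 77 77 77 77 77 77 77 — and concatenate.

337337773373377777773373377733733777777777777777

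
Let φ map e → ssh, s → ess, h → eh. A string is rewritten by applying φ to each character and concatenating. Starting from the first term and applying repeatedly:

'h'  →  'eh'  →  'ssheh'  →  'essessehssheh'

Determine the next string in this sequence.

Rewriting the 13 symbols of essessehssheh one by one yields ssh ess ess ssh ess ess ssh eh ess ess eh ssh eh; concatenated:

sshessesssshessesssshehessessehssheh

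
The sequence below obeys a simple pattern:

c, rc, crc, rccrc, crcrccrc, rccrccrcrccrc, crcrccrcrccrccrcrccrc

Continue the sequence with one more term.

This is a Fibonacci-style word recurrence s(k) = s(k−2)·s(k−1): e.g. c·rc = crc.
Continuing: rccrccrcrccrc · crcrccrcrccrccrcrccrc gives term 8.

rccrccrcrccrccrcrccrcrccrccrcrccrc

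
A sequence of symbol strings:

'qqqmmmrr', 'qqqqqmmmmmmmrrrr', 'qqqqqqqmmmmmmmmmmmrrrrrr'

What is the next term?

The n-th term is 2n+1 q's then 4n-1 m's then 2n r's (n = 1, 2, …).
At n = 4 the blocks have lengths 9, 15, 8.

qqqqqqqqqmmmmmmmmmmmmmmmrrrrrrrr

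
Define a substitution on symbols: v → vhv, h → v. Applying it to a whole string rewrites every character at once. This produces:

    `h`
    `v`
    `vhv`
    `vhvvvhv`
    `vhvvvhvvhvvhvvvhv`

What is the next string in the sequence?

Replace each of the 17 characters of vhvvvhvvhvvhvvvhv in place — vhv v vhv vhv vhv v vhv vhv v vhv vhv v vhv vhv vhv v vhv — and concatenate.

vhvvvhvvhvvhvvvhvvhvvvhvvhvvvhvvhvvhvvvhv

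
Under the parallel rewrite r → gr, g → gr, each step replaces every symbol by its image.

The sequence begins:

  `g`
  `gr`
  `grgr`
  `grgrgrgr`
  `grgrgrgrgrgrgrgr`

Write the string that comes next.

Rewriting the 16 symbols of grgrgrgrgrgrgrgr one by one yields gr gr gr gr gr gr gr gr gr gr gr gr gr gr gr gr; concatenated:

grgrgrgrgrgrgrgrgrgrgrgrgrgrgrgr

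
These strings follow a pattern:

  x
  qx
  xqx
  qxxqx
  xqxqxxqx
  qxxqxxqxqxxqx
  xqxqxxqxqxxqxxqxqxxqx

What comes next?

From term 3 onward, concatenate the second-to-last term with the last: x·qx = xqx, qx·xqx = qxxqx, …
The next term joins qxxqxxqxqxxqx and xqxqxxqxqxxqxxqxqxxqx.

qxxqxxqxqxxqxxqxqxxqxqxxqxxqxqxxqx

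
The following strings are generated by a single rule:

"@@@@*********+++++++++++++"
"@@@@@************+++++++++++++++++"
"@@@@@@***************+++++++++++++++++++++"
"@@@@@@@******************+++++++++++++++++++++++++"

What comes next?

Term n consists of n+1 @'s, followed by 3n *'s, followed by 4n+1 +'s, where the shown terms are n = 3, 4, 5, 6.
For the next term, n = 7, so the run lengths are 8, 21, 29.

@@@@@@@@*********************+++++++++++++++++++++++++++++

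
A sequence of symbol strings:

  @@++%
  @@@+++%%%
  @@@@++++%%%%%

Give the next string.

Reading off run lengths: @ runs 2, 3, 4; + runs 2, 3, 4; % runs 1, 3, 5 — each is linear in n (n = 1, 2, …).
At n = 4 the blocks have lengths 5, 5, 7.

@@@@@+++++%%%%%%%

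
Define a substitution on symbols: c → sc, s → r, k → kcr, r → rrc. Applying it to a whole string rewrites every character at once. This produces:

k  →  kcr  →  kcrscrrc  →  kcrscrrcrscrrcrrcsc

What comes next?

Rewriting the 19 symbols of kcrscrrcrscrrcrrcsc one by one yields kcr sc rrc r sc rrc rrc sc rrc r sc rrc rrc sc rrc rrc sc r sc; concatenated:

kcrscrrcrscrrcrrcscrrcrscrrcrrcscrrcrrcscrsc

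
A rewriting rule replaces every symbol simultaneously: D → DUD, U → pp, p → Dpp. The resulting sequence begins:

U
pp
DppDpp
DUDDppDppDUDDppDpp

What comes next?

DUDppDUDDUDDppDppDUDDppDppDUDppDUDDUDDppDppDUDDppDpp

Applying the rule to each of the 18 symbols of DUDDppDppDUDDppDpp gives the pieces DUD pp DUD DUD Dpp Dpp DUD Dpp Dpp DUD pp DUD DUD Dpp Dpp DUD Dpp Dpp, which concatenate to the answer.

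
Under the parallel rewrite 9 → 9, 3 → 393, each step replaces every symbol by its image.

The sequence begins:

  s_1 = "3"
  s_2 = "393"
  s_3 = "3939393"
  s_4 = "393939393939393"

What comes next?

3939393939393939393939393939393

Applying the rule to each of the 15 symbols of 393939393939393 gives the pieces 393 9 393 9 393 9 393 9 393 9 393 9 393 9 393, which concatenate to the answer.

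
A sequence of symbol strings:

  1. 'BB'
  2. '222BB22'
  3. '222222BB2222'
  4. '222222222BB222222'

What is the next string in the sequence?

222222222222BB22222222

s(k+1) = 222·s(k)·22, so each term gains 222 as a prefix and 22 as a suffix.
So the next term is 222·222222222BB222222·22.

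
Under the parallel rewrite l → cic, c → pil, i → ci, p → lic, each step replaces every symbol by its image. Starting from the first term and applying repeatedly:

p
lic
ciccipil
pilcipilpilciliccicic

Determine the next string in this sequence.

Rewriting the 21 symbols of pilcipilpilciliccicic one by one yields lic ci cic pil ci lic ci cic lic ci cic pil ci cic ci pil pil ci pil ci pil; concatenated:

liccicicpilciliccicicliccicicpilciciccipilpilcipilcipil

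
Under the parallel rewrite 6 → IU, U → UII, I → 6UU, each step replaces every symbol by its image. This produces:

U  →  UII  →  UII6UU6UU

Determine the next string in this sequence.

Apply φ to UII6UU6UU symbol by symbol: U→UII, I→6UU, I→6UU, 6→IU, U→UII, U→UII, 6→IU, U→UII, U→UII; joined: UII 6UU 6UU IU UII UII IU UII UII.

UII6UU6UUIUUIIUIIIUUIIUII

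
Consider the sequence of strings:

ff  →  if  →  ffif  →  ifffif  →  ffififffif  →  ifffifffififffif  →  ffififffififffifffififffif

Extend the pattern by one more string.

ifffifffififffifffififffififffifffififffif

Each term (from the third on) is the two preceding terms concatenated in order: term 3 = ff·if = ffif.
The next term joins ifffifffififffif and ffififffififffifffififffif.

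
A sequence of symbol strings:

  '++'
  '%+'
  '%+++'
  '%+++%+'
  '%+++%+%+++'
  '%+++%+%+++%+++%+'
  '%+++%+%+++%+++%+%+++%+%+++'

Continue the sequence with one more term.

From term 3 onward, concatenate the last term with the second-to-last: %+·++ = %+++, %+++·%+ = %+++%+, …
The next term joins %+++%+%+++%+++%+%+++%+%+++ and %+++%+%+++%+++%+.

%+++%+%+++%+++%+%+++%+%+++%+++%+%+++%+++%+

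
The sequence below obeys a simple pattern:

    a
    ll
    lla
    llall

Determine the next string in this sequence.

llalllla

Each term (from the third on) is the previous term followed by the one before it: term 3 = ll·a = lla.
The next term joins llall and lla.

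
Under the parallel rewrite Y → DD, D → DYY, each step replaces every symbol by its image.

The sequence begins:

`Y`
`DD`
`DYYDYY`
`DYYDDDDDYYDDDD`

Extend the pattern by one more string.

Applying the rule to each of the 14 symbols of DYYDDDDDYYDDDD gives the pieces DYY DD DD DYY DYY DYY DYY DYY DD DD DYY DYY DYY DYY, which concatenate to the answer.

DYYDDDDDYYDYYDYYDYYDYYDDDDDYYDYYDYYDYY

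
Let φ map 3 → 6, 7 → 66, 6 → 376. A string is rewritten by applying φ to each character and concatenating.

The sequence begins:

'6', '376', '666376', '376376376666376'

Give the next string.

666376666376666376376376376666376

φ(376376376666376) expands symbol-by-symbol to 6 66 376 6 66 376 6 66 376 376 376 376 6 66 376; joining the 15 pieces gives the next term.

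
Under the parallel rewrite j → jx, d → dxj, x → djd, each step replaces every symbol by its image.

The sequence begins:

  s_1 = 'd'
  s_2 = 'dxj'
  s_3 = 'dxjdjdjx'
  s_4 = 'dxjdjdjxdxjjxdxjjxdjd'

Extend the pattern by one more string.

φ(dxjdjdjxdxjjxdxjjxdjd) expands symbol-by-symbol to dxj djd jx dxj jx dxj jx djd dxj djd jx jx djd dxj djd jx jx djd dxj jx dxj; joining the 21 pieces gives the next term.

dxjdjdjxdxjjxdxjjxdjddxjdjdjxjxdjddxjdjdjxjxdjddxjjxdxj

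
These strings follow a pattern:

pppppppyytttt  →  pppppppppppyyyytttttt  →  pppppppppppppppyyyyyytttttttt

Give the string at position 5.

pppppppppppppppppppppppyyyyyyyyyytttttttttttt

Reading off run lengths: p runs 7, 11, 15; y runs 2, 4, 6; t runs 4, 6, 8 — each is linear in n, where the shown terms are n = 2, 3, 4.
Setting n = 6 gives 23, 10, 12 characters in each block.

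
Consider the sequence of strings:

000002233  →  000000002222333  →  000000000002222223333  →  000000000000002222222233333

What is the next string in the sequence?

000000000000000002222222222333333

The n-th term is 3n+2 0's then 2n 2's then n+1 3's (n = 1, 2, …).
At n = 5 the blocks have lengths 17, 10, 6.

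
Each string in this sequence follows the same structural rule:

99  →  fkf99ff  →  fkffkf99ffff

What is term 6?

fkffkffkffkffkf99ffffffffff

s(k+1) = fkf·s(k)·ff, so each term gains fkf as a prefix and ff as a suffix.
From fkffkf99ffff, 3 further steps: fkffkf99ffff → fkffkffkf99ffffff → fkffkffkffkf99ffffffff → (answer).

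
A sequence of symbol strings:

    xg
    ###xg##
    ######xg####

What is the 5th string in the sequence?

############xg########

s(k+1) = ###·s(k)·##, so each term gains ### as a prefix and ## as a suffix.
From ######xg####, 2 further steps: ######xg#### → #########xg###### → (answer).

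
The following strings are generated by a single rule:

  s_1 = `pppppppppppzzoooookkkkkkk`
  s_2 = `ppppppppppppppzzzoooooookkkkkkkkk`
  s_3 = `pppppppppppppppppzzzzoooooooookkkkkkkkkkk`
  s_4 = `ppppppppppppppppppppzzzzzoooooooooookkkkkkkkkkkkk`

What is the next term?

pppppppppppppppppppppppzzzzzzoooooooooooookkkkkkkkkkkkkkk

The n-th term is 3n+2 p's then n-1 z's then 2n-1 o's then 2n+1 k's, where the shown terms are n = 3, 4, 5, 6.
Setting n = 7 gives 23, 6, 13, 15 characters in each block.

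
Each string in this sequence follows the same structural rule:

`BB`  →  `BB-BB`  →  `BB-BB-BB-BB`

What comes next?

BB-BB-BB-BB-BB-BB-BB-BB

Every step duplicates the string with '-' between the halves.
One more doubling of BB-BB-BB-BB gives the answer.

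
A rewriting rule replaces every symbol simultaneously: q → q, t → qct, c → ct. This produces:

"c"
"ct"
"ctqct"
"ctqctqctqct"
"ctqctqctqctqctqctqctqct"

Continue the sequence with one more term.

Applying the rule to each of the 23 symbols of ctqctqctqctqctqctqctqct gives the pieces ct qct q ct qct q ct qct q ct qct q ct qct q ct qct q ct qct q ct qct, which concatenate to the answer.

ctqctqctqctqctqctqctqctqctqctqctqctqctqctqctqct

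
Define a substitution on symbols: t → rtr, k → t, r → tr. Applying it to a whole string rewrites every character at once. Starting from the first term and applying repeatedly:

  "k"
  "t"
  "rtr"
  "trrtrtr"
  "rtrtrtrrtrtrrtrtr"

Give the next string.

trrtrtrrtrtrrtrtrtrrtrtrrtrtrtrrtrtrrtrtr

φ(rtrtrtrrtrtrrtrtr) expands symbol-by-symbol to tr rtr tr rtr tr rtr tr tr rtr tr rtr tr tr rtr tr rtr tr; joining the 17 pieces gives the next term.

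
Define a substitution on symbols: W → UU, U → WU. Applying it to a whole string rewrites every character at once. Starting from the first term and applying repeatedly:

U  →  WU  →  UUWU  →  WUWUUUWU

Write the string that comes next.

UUWUUUWUWUWUUUWU

Expanding WUWUUUWU: W→UU, U→WU, W→UU, U→WU, U→WU, U→WU, W→UU, U→WU. Concatenated: UU WU UU WU WU WU UU WU.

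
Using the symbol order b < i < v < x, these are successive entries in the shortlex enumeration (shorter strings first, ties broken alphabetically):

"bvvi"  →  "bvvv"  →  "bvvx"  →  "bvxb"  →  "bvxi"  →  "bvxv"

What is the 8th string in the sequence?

Advancing 2 positions from bvxv through bvxv → bvxx reaches term 8.

bxbb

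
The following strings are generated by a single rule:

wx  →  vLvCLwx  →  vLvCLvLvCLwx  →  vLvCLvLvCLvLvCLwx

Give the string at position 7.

The strings grow by a fixed prefix vLvCL each time.
From vLvCLvLvCLvLvCLwx, 3 further steps: vLvCLvLvCLvLvCLwx → vLvCLvLvCLvLvCLvLvCLwx → vLvCLvLvCLvLvCLvLvCLvLvCLwx → (answer).

vLvCLvLvCLvLvCLvLvCLvLvCLvLvCLwx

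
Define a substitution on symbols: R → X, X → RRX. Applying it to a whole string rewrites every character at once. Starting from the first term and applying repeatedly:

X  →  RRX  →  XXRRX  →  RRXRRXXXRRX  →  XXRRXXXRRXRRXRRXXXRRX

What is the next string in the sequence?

Replace each of the 21 characters of XXRRXXXRRXRRXRRXXXRRX in place — RRX RRX X X RRX RRX RRX X X RRX X X RRX X X RRX RRX RRX X X RRX — and concatenate.

RRXRRXXXRRXRRXRRXXXRRXXXRRXXXRRXRRXRRXXXRRX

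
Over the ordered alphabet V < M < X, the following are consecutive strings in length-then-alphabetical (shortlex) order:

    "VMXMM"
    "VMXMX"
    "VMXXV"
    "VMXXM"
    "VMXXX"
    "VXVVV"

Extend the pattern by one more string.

VXVVM

Treat VXVVV as a base-3 numeral over the given alphabet and add one, carrying through any trailing X's.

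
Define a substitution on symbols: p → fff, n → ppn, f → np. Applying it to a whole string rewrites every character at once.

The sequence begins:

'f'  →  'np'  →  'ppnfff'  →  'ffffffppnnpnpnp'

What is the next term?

Applying the rule to each of the 15 symbols of ffffffppnnpnpnp gives the pieces np np np np np np fff fff ppn ppn fff ppn fff ppn fff, which concatenate to the answer.

npnpnpnpnpnpffffffppnppnfffppnfffppnfff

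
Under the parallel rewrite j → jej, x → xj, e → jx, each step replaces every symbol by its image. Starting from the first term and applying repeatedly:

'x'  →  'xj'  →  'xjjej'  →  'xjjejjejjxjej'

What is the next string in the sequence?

xjjejjejjxjejjejjxjejjejxjjejjxjej

Applying the rule to each of the 13 symbols of xjjejjejjxjej gives the pieces xj jej jej jx jej jej jx jej jej xj jej jx jej, which concatenate to the answer.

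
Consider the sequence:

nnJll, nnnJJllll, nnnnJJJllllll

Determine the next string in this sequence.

nnnnnJJJJllllllll

The n-th term is n+1 n's then n J's then 2n l's (n = 1, 2, …).
At n = 4 the blocks have lengths 5, 4, 8.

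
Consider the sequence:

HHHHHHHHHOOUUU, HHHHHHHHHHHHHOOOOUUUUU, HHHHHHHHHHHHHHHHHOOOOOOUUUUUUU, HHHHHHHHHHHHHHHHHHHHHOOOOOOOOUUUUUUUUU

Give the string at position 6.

HHHHHHHHHHHHHHHHHHHHHHHHHHHHHOOOOOOOOOOOOUUUUUUUUUUUUU

Term n consists of 4n+1 H's, followed by 2n-2 O's, followed by 2n-1 U's, where the shown terms are n = 2, 3, 4, 5.
At n = 7 the blocks have lengths 29, 12, 13.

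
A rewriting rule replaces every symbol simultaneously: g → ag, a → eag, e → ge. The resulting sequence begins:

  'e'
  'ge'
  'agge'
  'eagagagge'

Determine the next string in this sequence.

Rewriting each symbol of eagagagge: e→ge, a→eag, g→ag, a→eag, g→ag, a→eag, g→ag, g→ag, e→ge, which concatenates to ge eag ag eag ag eag ag ag ge.

geeagageagageagagagge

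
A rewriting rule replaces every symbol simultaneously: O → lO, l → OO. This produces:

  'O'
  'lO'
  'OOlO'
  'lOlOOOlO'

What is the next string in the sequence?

OOlOOOlOlOlOOOlO

Apply φ to lOlOOOlO symbol by symbol: l→OO, O→lO, l→OO, O→lO, O→lO, O→lO, l→OO, O→lO; joined: OO lO OO lO lO lO OO lO.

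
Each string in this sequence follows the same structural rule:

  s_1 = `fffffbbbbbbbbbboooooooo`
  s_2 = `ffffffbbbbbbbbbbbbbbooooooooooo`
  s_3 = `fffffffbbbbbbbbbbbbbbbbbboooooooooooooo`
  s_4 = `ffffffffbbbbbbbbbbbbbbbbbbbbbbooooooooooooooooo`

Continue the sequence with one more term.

Reading off run lengths: f runs 5, 6, 7, 8; b runs 10, 14, 18, 22; o runs 8, 11, 14, 17 — each is linear in n, where the shown terms are n = 2, 3, 4, 5.
For the next term, n = 6, so the run lengths are 9, 26, 20.

fffffffffbbbbbbbbbbbbbbbbbbbbbbbbbboooooooooooooooooooo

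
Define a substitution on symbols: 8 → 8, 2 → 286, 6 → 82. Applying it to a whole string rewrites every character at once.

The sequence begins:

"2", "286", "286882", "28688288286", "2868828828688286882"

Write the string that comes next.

φ(2868828828688286882) expands symbol-by-symbol to 286 8 82 8 8 286 8 8 286 8 82 8 8 286 8 82 8 8 286; joining the 19 pieces gives the next term.

28688288286882868828828688288286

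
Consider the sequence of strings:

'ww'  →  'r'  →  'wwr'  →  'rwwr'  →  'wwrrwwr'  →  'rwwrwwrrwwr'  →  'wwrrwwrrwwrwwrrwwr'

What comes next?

rwwrwwrrwwrwwrrwwrrwwrwwrrwwr

Each term (from the third on) is the two preceding terms concatenated in order: term 3 = ww·r = wwr.
So term 8 is rwwrwwrrwwr·wwrrwwrrwwrwwrrwwr.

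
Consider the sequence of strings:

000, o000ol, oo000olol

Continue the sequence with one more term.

Every step adds o to the front and ol to the end of the previous string.
So the next term is o·oo000olol·ol.

ooo000ololol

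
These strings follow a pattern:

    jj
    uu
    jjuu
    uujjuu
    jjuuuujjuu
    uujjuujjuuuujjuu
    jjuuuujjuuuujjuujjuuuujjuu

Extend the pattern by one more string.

From term 3 onward, concatenate the second-to-last term with the last: jj·uu = jjuu, uu·jjuu = uujjuu, …
Continuing: uujjuujjuuuujjuu · jjuuuujjuuuujjuujjuuuujjuu gives term 8.

uujjuujjuuuujjuujjuuuujjuuuujjuujjuuuujjuu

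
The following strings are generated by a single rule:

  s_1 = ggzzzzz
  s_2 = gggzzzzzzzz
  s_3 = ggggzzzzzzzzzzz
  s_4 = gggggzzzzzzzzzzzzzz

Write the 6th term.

Each string has the form g^{n+1} z^{3n+2} (n = 1, 2, …).
For term 6, n = 6, so the run lengths are 7, 20.

gggggggzzzzzzzzzzzzzzzzzzzz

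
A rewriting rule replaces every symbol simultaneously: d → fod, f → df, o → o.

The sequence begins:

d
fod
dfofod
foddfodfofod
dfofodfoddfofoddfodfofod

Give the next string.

Rewriting the 24 symbols of dfofodfoddfofoddfodfofod one by one yields fod df o df o fod df o fod fod df o df o fod fod df o fod df o df o fod; concatenated:

foddfodfofoddfofodfoddfodfofodfoddfofoddfodfofod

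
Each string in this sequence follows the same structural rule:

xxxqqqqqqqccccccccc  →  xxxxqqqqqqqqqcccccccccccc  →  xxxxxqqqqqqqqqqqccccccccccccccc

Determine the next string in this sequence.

xxxxxxqqqqqqqqqqqqqcccccccccccccccccc

Each string has the form x^{n} q^{2n+1} c^{3n}, where the shown terms are n = 3, 4, 5.
At n = 6 the blocks have lengths 6, 13, 18.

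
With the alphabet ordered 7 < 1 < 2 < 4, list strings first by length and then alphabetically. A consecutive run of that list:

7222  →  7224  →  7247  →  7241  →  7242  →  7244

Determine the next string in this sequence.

7477

The successor of 7244 increments the rightmost position that isn't already 4 and resets every position after it to 7.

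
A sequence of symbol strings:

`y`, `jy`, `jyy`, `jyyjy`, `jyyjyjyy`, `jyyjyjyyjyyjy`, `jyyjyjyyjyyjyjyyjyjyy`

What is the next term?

This is a Fibonacci-style word recurrence s(k) = s(k−1)·s(k−2): e.g. jy·y = jyy.
So term 8 is jyyjyjyyjyyjyjyyjyjyy·jyyjyjyyjyyjy.

jyyjyjyyjyyjyjyyjyjyyjyyjyjyyjyyjy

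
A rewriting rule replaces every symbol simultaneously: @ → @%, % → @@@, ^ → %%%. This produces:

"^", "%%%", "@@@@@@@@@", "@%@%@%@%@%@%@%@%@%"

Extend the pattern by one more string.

Applying the rule to each of the 18 symbols of @%@%@%@%@%@%@%@%@% gives the pieces @% @@@ @% @@@ @% @@@ @% @@@ @% @@@ @% @@@ @% @@@ @% @@@ @% @@@, which concatenate to the answer.

@%@@@@%@@@@%@@@@%@@@@%@@@@%@@@@%@@@@%@@@@%@@@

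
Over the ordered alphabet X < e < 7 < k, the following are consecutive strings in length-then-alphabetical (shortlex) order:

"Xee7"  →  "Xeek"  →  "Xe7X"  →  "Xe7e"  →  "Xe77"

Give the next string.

Xe7k

Find the rightmost character of Xe77 below k, bump it to the next letter, and reset everything to its right to X.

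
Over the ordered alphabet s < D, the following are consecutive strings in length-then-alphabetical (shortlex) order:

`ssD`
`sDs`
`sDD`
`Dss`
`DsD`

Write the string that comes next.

Find the rightmost character of DsD below D, bump it to the next letter, and reset everything to its right to s.

DDs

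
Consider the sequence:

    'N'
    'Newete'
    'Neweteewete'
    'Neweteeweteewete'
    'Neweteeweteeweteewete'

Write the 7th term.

Neweteeweteeweteeweteeweteewete

Every step adds ewete to the end: s(k+1) = s(k)·ewete.
From Neweteeweteeweteewete, 2 further steps: Neweteeweteeweteewete → Neweteeweteeweteeweteewete → (answer).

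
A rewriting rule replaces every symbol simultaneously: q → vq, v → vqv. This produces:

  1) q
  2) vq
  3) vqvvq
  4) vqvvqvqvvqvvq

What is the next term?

Replace each of the 13 characters of vqvvqvqvvqvvq in place — vqv vq vqv vqv vq vqv vq vqv vqv vq vqv vqv vq — and concatenate.

vqvvqvqvvqvvqvqvvqvqvvqvvqvqvvqvvq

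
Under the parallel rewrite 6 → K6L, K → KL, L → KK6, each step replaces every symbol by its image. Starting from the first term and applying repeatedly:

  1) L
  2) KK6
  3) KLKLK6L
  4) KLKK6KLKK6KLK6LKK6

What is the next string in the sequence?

Replace each of the 18 characters of KLKK6KLKK6KLK6LKK6 in place — KL KK6 KL KL K6L KL KK6 KL KL K6L KL KK6 KL K6L KK6 KL KL K6L — and concatenate.

KLKK6KLKLK6LKLKK6KLKLK6LKLKK6KLK6LKK6KLKLK6L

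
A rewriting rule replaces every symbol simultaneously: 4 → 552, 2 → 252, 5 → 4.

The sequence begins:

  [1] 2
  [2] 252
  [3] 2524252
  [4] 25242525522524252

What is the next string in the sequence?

252425255225242524425225242525522524252

Replace each of the 17 characters of 25242525522524252 in place — 252 4 252 552 252 4 252 4 4 252 252 4 252 552 252 4 252 — and concatenate.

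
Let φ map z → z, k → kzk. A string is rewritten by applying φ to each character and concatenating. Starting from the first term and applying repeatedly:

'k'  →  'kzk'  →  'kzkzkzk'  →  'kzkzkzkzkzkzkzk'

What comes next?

Rewriting the 15 symbols of kzkzkzkzkzkzkzk one by one yields kzk z kzk z kzk z kzk z kzk z kzk z kzk z kzk; concatenated:

kzkzkzkzkzkzkzkzkzkzkzkzkzkzkzk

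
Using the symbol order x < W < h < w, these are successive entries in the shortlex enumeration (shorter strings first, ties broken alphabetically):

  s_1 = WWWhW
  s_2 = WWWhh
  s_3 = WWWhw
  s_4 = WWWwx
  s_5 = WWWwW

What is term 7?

Continuing the enumeration 2 steps past WWWwW: WWWwW → WWWwh → (answer).

WWWww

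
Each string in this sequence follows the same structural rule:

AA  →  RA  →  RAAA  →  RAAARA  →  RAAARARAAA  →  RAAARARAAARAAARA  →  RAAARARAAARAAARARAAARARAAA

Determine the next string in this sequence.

RAAARARAAARAAARARAAARARAAARAAARARAAARAAARA

Each term (from the third on) is the previous term followed by the one before it: term 3 = RA·AA = RAAA.
The next term joins RAAARARAAARAAARARAAARARAAA and RAAARARAAARAAARA.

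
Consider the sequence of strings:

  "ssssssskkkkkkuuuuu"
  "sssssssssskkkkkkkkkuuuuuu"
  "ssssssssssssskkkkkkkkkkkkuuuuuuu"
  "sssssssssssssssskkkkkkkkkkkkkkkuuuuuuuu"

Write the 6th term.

Term n consists of 3n+1 s's, followed by 3n k's, followed by n+3 u's, where the shown terms are n = 2, 3, 4, 5.
For term 6, n = 7, so the run lengths are 22, 21, 10.

sssssssssssssssssssssskkkkkkkkkkkkkkkkkkkkkuuuuuuuuuu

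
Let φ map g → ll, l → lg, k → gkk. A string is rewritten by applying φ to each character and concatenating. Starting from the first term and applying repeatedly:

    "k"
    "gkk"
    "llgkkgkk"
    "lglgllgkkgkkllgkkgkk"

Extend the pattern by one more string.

lglllglllglgllgkkgkkllgkkgkklglgllgkkgkkllgkkgkk

Replace each of the 20 characters of lglgllgkkgkkllgkkgkk in place — lg ll lg ll lg lg ll gkk gkk ll gkk gkk lg lg ll gkk gkk ll gkk gkk — and concatenate.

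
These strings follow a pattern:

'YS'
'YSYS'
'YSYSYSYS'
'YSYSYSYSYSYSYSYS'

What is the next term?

s(k+1) = s(k)·s(k) — each term doubles the last.
Doubling YSYSYSYSYSYSYSYS:

YSYSYSYSYSYSYSYSYSYSYSYSYSYSYSYS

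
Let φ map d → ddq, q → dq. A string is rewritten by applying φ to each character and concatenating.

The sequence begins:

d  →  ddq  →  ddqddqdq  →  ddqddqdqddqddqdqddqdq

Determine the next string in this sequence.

ddqddqdqddqddqdqddqdqddqddqdqddqddqdqddqdqddqddqdqddqdq

φ(ddqddqdqddqddqdqddqdq) expands symbol-by-symbol to ddq ddq dq ddq ddq dq ddq dq ddq ddq dq ddq ddq dq ddq dq ddq ddq dq ddq dq; joining the 21 pieces gives the next term.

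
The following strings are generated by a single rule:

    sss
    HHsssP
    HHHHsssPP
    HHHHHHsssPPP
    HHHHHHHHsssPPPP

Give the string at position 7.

HHHHHHHHHHHHsssPPPPPP

s(k+1) = HH·s(k)·P, so each term gains HH as a prefix and P as a suffix.
From HHHHHHHHsssPPPP, 2 further steps: HHHHHHHHsssPPPP → HHHHHHHHHHsssPPPPP → (answer).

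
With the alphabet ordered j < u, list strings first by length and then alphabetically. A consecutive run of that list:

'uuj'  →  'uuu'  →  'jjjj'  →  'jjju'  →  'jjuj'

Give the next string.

jjuu

Treat jjuj as a base-2 numeral over the given alphabet and add one, carrying through any trailing u's.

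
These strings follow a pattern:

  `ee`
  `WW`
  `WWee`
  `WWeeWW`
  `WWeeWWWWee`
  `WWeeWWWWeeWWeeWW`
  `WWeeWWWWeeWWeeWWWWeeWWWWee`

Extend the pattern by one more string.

Each term (from the third on) is the previous term followed by the one before it: term 3 = WW·ee = WWee.
The next term joins WWeeWWWWeeWWeeWWWWeeWWWWee and WWeeWWWWeeWWeeWW.

WWeeWWWWeeWWeeWWWWeeWWWWeeWWeeWWWWeeWWeeWW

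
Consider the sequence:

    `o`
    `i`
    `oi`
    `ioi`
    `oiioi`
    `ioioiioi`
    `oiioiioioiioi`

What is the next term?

Each term (from the third on) is the two preceding terms concatenated in order: term 3 = o·i = oi.
Continuing: ioioiioi · oiioiioioiioi gives term 8.

ioioiioioiioiioioiioi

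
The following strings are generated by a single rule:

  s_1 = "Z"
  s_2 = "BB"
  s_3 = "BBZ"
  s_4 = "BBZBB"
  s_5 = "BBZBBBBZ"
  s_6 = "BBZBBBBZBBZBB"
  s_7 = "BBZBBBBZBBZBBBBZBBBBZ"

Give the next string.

This is a Fibonacci-style word recurrence s(k) = s(k−1)·s(k−2): e.g. BB·Z = BBZ.
The next term joins BBZBBBBZBBZBBBBZBBBBZ and BBZBBBBZBBZBB.

BBZBBBBZBBZBBBBZBBBBZBBZBBBBZBBZBB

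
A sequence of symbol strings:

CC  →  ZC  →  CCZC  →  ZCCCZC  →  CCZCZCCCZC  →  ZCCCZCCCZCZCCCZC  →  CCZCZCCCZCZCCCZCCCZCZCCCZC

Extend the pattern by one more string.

ZCCCZCCCZCZCCCZCCCZCZCCCZCZCCCZCCCZCZCCCZC

This is a Fibonacci-style word recurrence s(k) = s(k−2)·s(k−1): e.g. CC·ZC = CCZC.
The next term joins ZCCCZCCCZCZCCCZC and CCZCZCCCZCZCCCZCCCZCZCCCZC.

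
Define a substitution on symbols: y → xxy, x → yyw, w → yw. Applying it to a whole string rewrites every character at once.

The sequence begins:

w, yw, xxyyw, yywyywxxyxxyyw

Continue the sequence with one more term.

φ(yywyywxxyxxyyw) expands symbol-by-symbol to xxy xxy yw xxy xxy yw yyw yyw xxy yyw yyw xxy xxy yw; joining the 14 pieces gives the next term.

xxyxxyywxxyxxyywyywyywxxyyywyywxxyxxyyw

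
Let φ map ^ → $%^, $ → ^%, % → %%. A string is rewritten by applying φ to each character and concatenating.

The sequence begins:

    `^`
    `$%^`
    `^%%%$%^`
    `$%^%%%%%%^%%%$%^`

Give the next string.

Applying the rule to each of the 16 symbols of $%^%%%%%%^%%%$%^ gives the pieces ^% %% $%^ %% %% %% %% %% %% $%^ %% %% %% ^% %% $%^, which concatenate to the answer.

^%%%$%^%%%%%%%%%%%%$%^%%%%%%^%%%$%^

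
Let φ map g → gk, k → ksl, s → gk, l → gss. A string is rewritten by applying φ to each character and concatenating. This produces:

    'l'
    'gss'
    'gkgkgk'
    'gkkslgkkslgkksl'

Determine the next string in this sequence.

Rewriting the 15 symbols of gkkslgkkslgkksl one by one yields gk ksl ksl gk gss gk ksl ksl gk gss gk ksl ksl gk gss; concatenated:

gkkslkslgkgssgkkslkslgkgssgkkslkslgkgss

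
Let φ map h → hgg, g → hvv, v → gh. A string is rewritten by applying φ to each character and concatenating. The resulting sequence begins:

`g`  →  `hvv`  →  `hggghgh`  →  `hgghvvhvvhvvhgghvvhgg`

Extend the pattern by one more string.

Replace each of the 21 characters of hgghvvhvvhvvhgghvvhgg in place — hgg hvv hvv hgg gh gh hgg gh gh hgg gh gh hgg hvv hvv hgg gh gh hgg hvv hvv — and concatenate.

hgghvvhvvhggghghhggghghhggghghhgghvvhvvhggghghhgghvvhvv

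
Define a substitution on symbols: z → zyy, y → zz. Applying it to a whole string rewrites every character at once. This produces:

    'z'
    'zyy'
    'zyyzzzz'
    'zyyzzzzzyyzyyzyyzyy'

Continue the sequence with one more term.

zyyzzzzzyyzyyzyyzyyzyyzzzzzyyzzzzzyyzzzzzyyzzzz

Replace each of the 19 characters of zyyzzzzzyyzyyzyyzyy in place — zyy zz zz zyy zyy zyy zyy zyy zz zz zyy zz zz zyy zz zz zyy zz zz — and concatenate.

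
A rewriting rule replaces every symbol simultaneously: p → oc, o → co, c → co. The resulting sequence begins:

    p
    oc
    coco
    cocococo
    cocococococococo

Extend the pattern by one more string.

cocococococococococococococococo

φ(cocococococococo) expands symbol-by-symbol to co co co co co co co co co co co co co co co co; joining the 16 pieces gives the next term.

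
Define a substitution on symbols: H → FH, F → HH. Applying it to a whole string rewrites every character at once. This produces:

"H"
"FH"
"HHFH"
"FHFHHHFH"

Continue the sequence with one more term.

Expanding FHFHHHFH: F→HH, H→FH, F→HH, H→FH, H→FH, H→FH, F→HH, H→FH. Concatenated: HH FH HH FH FH FH HH FH.

HHFHHHFHFHFHHHFH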